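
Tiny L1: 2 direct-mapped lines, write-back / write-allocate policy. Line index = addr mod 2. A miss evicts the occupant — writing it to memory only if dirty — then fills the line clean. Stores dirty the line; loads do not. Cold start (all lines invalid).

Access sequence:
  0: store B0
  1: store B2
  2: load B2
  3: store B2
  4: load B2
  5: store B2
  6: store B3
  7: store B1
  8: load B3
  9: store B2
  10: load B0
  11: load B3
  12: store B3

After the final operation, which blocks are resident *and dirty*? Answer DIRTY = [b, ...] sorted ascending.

DIRTY = [3]

  0 | W B0 → L0 miss [D]
  1 | W B2 → L0 miss wb→B0 [D]
  2 | R B2 → L0 hit [D]
  3 | W B2 → L0 hit [D]
  4 | R B2 → L0 hit [D]
  5 | W B2 → L0 hit [D]
  6 | W B3 → L1 miss [D]
  7 | W B1 → L1 miss wb→B3 [D]
  8 | R B3 → L1 miss wb→B1 [-]
  9 | W B2 → L0 hit [D]
  10 | R B0 → L0 miss wb→B2 [-]
  11 | R B3 → L1 hit [-]
  12 | W B3 → L1 hit [D]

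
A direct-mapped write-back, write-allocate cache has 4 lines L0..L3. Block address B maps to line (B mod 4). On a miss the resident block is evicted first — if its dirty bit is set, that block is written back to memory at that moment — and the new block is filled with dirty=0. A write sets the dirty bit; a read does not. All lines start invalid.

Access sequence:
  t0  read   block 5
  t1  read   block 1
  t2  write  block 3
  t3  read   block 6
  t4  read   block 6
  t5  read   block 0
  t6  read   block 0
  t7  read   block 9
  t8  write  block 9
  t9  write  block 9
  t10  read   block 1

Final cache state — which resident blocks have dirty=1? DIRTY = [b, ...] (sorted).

0: R B5 → L1 miss [-]
1: R B1 → L1 miss [-]
2: W B3 → L3 miss [D]
3: R B6 → L2 miss [-]
4: R B6 → L2 hit [-]
5: R B0 → L0 miss [-]
6: R B0 → L0 hit [-]
7: R B9 → L1 miss [-]
8: W B9 → L1 hit [D]
9: W B9 → L1 hit [D]
10: R B1 → L1 miss wb→B9 [-]

DIRTY = [3]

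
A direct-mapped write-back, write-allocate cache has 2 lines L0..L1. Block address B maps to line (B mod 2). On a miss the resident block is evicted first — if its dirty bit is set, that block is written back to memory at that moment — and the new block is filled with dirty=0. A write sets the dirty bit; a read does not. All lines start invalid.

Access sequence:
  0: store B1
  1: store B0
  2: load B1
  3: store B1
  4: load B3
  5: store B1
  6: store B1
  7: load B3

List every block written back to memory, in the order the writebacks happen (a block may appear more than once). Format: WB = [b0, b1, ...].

WB = [1, 1]

  0 | W B1 → L1 miss [D]
  1 | W B0 → L0 miss [D]
  2 | R B1 → L1 hit [D]
  3 | W B1 → L1 hit [D]
  4 | R B3 → L1 miss wb→B1 [-]
  5 | W B1 → L1 miss [D]
  6 | W B1 → L1 hit [D]
  7 | R B3 → L1 miss wb→B1 [-]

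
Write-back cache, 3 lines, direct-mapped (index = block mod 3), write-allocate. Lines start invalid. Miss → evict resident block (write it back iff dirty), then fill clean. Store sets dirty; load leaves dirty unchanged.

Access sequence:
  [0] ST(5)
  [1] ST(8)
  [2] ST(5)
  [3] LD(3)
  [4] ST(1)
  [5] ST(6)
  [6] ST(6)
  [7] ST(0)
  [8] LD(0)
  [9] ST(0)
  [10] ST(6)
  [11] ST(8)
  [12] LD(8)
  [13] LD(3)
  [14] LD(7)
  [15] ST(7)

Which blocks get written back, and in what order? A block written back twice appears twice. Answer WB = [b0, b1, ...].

0: W B5 -> L2 miss  d=D]
1: W B8 -> L2 miss wb->B5  d=D]
2: W B5 -> L2 miss wb->B8  d=D]
3: R B3 -> L0 miss  d=-]
4: W B1 -> L1 miss  d=D]
5: W B6 -> L0 miss  d=D]
6: W B6 -> L0 hit  d=D]
7: W B0 -> L0 miss wb->B6  d=D]
8: R B0 -> L0 hit  d=D]
9: W B0 -> L0 hit  d=D]
10: W B6 -> L0 miss wb->B0  d=D]
11: W B8 -> L2 miss wb->B5  d=D]
12: R B8 -> L2 hit  d=D]
13: R B3 -> L0 miss wb->B6  d=-]
14: R B7 -> L1 miss wb->B1  d=-]
15: W B7 -> L1 hit  d=D]

WB = [5, 8, 6, 0, 5, 6, 1]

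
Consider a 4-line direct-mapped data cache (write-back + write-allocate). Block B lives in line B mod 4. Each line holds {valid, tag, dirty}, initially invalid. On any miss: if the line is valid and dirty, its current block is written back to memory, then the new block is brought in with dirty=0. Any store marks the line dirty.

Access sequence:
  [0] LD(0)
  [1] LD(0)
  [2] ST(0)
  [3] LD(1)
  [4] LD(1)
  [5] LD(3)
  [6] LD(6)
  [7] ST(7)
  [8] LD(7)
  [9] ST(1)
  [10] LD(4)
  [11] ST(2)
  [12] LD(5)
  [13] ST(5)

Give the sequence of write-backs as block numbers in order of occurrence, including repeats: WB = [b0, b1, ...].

WB = [0, 1]

0: R B0 → L0 miss [-]
1: R B0 → L0 hit [-]
2: W B0 → L0 hit [D]
3: R B1 → L1 miss [-]
4: R B1 → L1 hit [-]
5: R B3 → L3 miss [-]
6: R B6 → L2 miss [-]
7: W B7 → L3 miss [D]
8: R B7 → L3 hit [D]
9: W B1 → L1 hit [D]
10: R B4 → L0 miss wb→B0 [-]
11: W B2 → L2 miss [D]
12: R B5 → L1 miss wb→B1 [-]
13: W B5 → L1 hit [D]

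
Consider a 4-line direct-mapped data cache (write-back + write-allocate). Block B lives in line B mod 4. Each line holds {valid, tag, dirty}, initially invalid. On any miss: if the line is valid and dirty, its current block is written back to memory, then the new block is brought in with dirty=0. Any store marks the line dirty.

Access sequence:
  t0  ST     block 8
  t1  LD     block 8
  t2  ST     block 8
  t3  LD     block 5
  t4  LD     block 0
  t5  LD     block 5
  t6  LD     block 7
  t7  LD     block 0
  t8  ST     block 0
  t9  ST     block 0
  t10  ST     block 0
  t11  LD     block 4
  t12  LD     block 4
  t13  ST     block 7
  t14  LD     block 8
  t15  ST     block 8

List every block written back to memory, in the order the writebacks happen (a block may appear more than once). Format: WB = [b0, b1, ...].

WB = [8, 0]

0: W B8 -> L0 miss  d=D]
1: R B8 -> L0 hit  d=D]
2: W B8 -> L0 hit  d=D]
3: R B5 -> L1 miss  d=-]
4: R B0 -> L0 miss wb->B8  d=-]
5: R B5 -> L1 hit  d=-]
6: R B7 -> L3 miss  d=-]
7: R B0 -> L0 hit  d=-]
8: W B0 -> L0 hit  d=D]
9: W B0 -> L0 hit  d=D]
10: W B0 -> L0 hit  d=D]
11: R B4 -> L0 miss wb->B0  d=-]
12: R B4 -> L0 hit  d=-]
13: W B7 -> L3 hit  d=D]
14: R B8 -> L0 miss  d=-]
15: W B8 -> L0 hit  d=D]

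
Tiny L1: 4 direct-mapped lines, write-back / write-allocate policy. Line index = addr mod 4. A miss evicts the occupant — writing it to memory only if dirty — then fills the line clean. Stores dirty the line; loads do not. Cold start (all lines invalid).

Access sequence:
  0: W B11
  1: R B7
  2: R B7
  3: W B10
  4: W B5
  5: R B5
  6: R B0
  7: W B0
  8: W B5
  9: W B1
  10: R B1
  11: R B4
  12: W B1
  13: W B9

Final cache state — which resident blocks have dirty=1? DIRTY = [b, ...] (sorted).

DIRTY = [9, 10]

  0 | W B11 → L3 miss [D]
  1 | R B7 → L3 miss wb→B11 [-]
  2 | R B7 → L3 hit [-]
  3 | W B10 → L2 miss [D]
  4 | W B5 → L1 miss [D]
  5 | R B5 → L1 hit [D]
  6 | R B0 → L0 miss [-]
  7 | W B0 → L0 hit [D]
  8 | W B5 → L1 hit [D]
  9 | W B1 → L1 miss wb→B5 [D]
  10 | R B1 → L1 hit [D]
  11 | R B4 → L0 miss wb→B0 [-]
  12 | W B1 → L1 hit [D]
  13 | W B9 → L1 miss wb→B1 [D]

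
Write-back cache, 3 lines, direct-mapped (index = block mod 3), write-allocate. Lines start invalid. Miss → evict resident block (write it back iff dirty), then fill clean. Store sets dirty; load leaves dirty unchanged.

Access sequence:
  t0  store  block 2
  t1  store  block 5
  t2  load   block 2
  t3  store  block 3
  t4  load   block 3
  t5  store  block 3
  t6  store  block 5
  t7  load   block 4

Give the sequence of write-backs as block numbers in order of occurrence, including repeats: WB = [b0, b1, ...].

WB = [2, 5]

0: W B2 -> L2 miss  d=D]
1: W B5 -> L2 miss wb->B2  d=D]
2: R B2 -> L2 miss wb->B5  d=-]
3: W B3 -> L0 miss  d=D]
4: R B3 -> L0 hit  d=D]
5: W B3 -> L0 hit  d=D]
6: W B5 -> L2 miss  d=D]
7: R B4 -> L1 miss  d=-]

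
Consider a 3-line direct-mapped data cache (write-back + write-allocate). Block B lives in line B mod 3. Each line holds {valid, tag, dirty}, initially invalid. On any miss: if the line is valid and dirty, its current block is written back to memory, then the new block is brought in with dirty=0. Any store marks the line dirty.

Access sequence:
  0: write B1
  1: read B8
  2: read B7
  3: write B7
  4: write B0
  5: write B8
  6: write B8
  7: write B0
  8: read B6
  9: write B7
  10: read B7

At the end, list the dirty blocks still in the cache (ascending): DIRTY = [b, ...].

0: W B1 → L1 miss [D]
1: R B8 → L2 miss [-]
2: R B7 → L1 miss wb→B1 [-]
3: W B7 → L1 hit [D]
4: W B0 → L0 miss [D]
5: W B8 → L2 hit [D]
6: W B8 → L2 hit [D]
7: W B0 → L0 hit [D]
8: R B6 → L0 miss wb→B0 [-]
9: W B7 → L1 hit [D]
10: R B7 → L1 hit [D]

DIRTY = [7, 8]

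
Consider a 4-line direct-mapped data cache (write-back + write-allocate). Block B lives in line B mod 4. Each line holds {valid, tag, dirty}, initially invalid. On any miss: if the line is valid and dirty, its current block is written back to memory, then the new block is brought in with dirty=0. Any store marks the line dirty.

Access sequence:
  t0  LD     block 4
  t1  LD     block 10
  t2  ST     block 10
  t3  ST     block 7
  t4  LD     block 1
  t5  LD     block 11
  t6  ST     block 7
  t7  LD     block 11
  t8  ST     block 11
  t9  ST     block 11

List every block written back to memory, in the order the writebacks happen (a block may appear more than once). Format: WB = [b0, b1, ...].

0: R B4 -> L0 miss  d=-]
1: R B10 -> L2 miss  d=-]
2: W B10 -> L2 hit  d=D]
3: W B7 -> L3 miss  d=D]
4: R B1 -> L1 miss  d=-]
5: R B11 -> L3 miss wb->B7  d=-]
6: W B7 -> L3 miss  d=D]
7: R B11 -> L3 miss wb->B7  d=-]
8: W B11 -> L3 hit  d=D]
9: W B11 -> L3 hit  d=D]

WB = [7, 7]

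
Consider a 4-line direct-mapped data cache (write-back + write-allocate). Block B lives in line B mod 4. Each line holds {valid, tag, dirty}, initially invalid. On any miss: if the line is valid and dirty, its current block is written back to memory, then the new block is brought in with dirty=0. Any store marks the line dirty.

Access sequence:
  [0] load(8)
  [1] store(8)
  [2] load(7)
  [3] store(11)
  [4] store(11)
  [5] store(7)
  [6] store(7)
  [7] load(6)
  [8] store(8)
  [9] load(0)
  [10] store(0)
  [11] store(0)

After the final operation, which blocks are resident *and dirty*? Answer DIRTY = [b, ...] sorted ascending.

0: R B8 → L0 miss [-]
1: W B8 → L0 hit [D]
2: R B7 → L3 miss [-]
3: W B11 → L3 miss [D]
4: W B11 → L3 hit [D]
5: W B7 → L3 miss wb→B11 [D]
6: W B7 → L3 hit [D]
7: R B6 → L2 miss [-]
8: W B8 → L0 hit [D]
9: R B0 → L0 miss wb→B8 [-]
10: W B0 → L0 hit [D]
11: W B0 → L0 hit [D]

DIRTY = [0, 7]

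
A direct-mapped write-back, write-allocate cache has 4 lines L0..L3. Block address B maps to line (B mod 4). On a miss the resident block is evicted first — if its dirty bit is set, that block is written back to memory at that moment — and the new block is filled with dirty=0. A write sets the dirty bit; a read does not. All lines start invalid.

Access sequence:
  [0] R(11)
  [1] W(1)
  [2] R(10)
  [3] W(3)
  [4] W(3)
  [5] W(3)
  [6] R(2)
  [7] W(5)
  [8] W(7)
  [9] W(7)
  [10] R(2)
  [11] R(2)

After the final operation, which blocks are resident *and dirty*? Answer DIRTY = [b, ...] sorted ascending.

0: R B11 → L3 miss [-]
1: W B1 → L1 miss [D]
2: R B10 → L2 miss [-]
3: W B3 → L3 miss [D]
4: W B3 → L3 hit [D]
5: W B3 → L3 hit [D]
6: R B2 → L2 miss [-]
7: W B5 → L1 miss wb→B1 [D]
8: W B7 → L3 miss wb→B3 [D]
9: W B7 → L3 hit [D]
10: R B2 → L2 hit [-]
11: R B2 → L2 hit [-]

DIRTY = [5, 7]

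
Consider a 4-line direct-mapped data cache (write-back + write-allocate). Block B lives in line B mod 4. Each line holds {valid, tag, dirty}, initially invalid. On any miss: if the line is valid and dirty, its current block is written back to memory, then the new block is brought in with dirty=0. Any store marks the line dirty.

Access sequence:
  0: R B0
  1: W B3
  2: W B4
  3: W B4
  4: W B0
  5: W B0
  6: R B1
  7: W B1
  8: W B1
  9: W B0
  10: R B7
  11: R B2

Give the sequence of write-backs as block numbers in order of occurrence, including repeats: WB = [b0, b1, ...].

  0 | R B0 → L0 miss [-]
  1 | W B3 → L3 miss [D]
  2 | W B4 → L0 miss [D]
  3 | W B4 → L0 hit [D]
  4 | W B0 → L0 miss wb→B4 [D]
  5 | W B0 → L0 hit [D]
  6 | R B1 → L1 miss [-]
  7 | W B1 → L1 hit [D]
  8 | W B1 → L1 hit [D]
  9 | W B0 → L0 hit [D]
  10 | R B7 → L3 miss wb→B3 [-]
  11 | R B2 → L2 miss [-]

WB = [4, 3]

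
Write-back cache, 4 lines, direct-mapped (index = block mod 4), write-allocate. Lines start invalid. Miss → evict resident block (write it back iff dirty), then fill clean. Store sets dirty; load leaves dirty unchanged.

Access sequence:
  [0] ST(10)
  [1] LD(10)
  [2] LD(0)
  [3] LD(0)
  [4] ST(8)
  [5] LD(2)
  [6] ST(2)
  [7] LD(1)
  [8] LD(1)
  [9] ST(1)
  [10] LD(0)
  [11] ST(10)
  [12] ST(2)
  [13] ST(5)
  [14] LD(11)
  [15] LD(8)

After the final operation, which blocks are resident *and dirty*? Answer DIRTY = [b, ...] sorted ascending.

DIRTY = [2, 5]

0: W B10 → L2 miss [D]
1: R B10 → L2 hit [D]
2: R B0 → L0 miss [-]
3: R B0 → L0 hit [-]
4: W B8 → L0 miss [D]
5: R B2 → L2 miss wb→B10 [-]
6: W B2 → L2 hit [D]
7: R B1 → L1 miss [-]
8: R B1 → L1 hit [-]
9: W B1 → L1 hit [D]
10: R B0 → L0 miss wb→B8 [-]
11: W B10 → L2 miss wb→B2 [D]
12: W B2 → L2 miss wb→B10 [D]
13: W B5 → L1 miss wb→B1 [D]
14: R B11 → L3 miss [-]
15: R B8 → L0 miss [-]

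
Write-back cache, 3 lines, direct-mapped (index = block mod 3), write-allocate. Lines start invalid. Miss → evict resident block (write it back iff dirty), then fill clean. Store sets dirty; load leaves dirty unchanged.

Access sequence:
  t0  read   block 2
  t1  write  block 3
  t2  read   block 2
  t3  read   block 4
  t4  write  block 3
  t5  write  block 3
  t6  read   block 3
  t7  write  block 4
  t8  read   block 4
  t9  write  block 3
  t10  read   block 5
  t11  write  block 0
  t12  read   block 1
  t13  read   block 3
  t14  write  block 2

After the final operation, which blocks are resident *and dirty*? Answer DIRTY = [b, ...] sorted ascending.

  0 | R B2 → L2 miss [-]
  1 | W B3 → L0 miss [D]
  2 | R B2 → L2 hit [-]
  3 | R B4 → L1 miss [-]
  4 | W B3 → L0 hit [D]
  5 | W B3 → L0 hit [D]
  6 | R B3 → L0 hit [D]
  7 | W B4 → L1 hit [D]
  8 | R B4 → L1 hit [D]
  9 | W B3 → L0 hit [D]
  10 | R B5 → L2 miss [-]
  11 | W B0 → L0 miss wb→B3 [D]
  12 | R B1 → L1 miss wb→B4 [-]
  13 | R B3 → L0 miss wb→B0 [-]
  14 | W B2 → L2 miss [D]

DIRTY = [2]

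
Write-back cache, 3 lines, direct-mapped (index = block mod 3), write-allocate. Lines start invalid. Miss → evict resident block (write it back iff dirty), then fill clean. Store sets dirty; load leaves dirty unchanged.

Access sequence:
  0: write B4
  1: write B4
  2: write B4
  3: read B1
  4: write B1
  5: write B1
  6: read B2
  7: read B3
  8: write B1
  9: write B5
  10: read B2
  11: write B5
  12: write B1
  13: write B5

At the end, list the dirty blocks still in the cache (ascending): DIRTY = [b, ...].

0: W B4 -> L1 miss  d=D]
1: W B4 -> L1 hit  d=D]
2: W B4 -> L1 hit  d=D]
3: R B1 -> L1 miss wb->B4  d=-]
4: W B1 -> L1 hit  d=D]
5: W B1 -> L1 hit  d=D]
6: R B2 -> L2 miss  d=-]
7: R B3 -> L0 miss  d=-]
8: W B1 -> L1 hit  d=D]
9: W B5 -> L2 miss  d=D]
10: R B2 -> L2 miss wb->B5  d=-]
11: W B5 -> L2 miss  d=D]
12: W B1 -> L1 hit  d=D]
13: W B5 -> L2 hit  d=D]

DIRTY = [1, 5]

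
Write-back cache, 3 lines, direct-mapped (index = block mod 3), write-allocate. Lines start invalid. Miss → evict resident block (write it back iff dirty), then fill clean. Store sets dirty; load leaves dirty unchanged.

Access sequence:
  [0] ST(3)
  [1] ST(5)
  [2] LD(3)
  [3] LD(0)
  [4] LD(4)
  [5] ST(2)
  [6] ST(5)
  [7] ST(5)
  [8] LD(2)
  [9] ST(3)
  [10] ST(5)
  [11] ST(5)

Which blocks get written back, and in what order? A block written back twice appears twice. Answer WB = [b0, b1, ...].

  0 | W B3 → L0 miss [D]
  1 | W B5 → L2 miss [D]
  2 | R B3 → L0 hit [D]
  3 | R B0 → L0 miss wb→B3 [-]
  4 | R B4 → L1 miss [-]
  5 | W B2 → L2 miss wb→B5 [D]
  6 | W B5 → L2 miss wb→B2 [D]
  7 | W B5 → L2 hit [D]
  8 | R B2 → L2 miss wb→B5 [-]
  9 | W B3 → L0 miss [D]
  10 | W B5 → L2 miss [D]
  11 | W B5 → L2 hit [D]

WB = [3, 5, 2, 5]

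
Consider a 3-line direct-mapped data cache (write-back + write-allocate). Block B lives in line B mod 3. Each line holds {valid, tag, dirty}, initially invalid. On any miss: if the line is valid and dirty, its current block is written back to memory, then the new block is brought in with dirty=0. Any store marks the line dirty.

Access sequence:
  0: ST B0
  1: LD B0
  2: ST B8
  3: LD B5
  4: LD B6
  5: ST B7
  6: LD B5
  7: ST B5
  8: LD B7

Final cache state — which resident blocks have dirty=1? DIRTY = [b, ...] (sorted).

  0 | W B0 → L0 miss [D]
  1 | R B0 → L0 hit [D]
  2 | W B8 → L2 miss [D]
  3 | R B5 → L2 miss wb→B8 [-]
  4 | R B6 → L0 miss wb→B0 [-]
  5 | W B7 → L1 miss [D]
  6 | R B5 → L2 hit [-]
  7 | W B5 → L2 hit [D]
  8 | R B7 → L1 hit [D]

DIRTY = [5, 7]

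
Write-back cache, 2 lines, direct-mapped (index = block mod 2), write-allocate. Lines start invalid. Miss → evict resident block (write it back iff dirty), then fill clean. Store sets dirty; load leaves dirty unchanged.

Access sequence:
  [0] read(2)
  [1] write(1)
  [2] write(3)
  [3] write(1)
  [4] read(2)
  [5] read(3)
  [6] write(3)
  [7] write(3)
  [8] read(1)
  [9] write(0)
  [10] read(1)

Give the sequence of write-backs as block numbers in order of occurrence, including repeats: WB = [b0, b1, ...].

WB = [1, 3, 1, 3]

  0 | R B2 → L0 miss [-]
  1 | W B1 → L1 miss [D]
  2 | W B3 → L1 miss wb→B1 [D]
  3 | W B1 → L1 miss wb→B3 [D]
  4 | R B2 → L0 hit [-]
  5 | R B3 → L1 miss wb→B1 [-]
  6 | W B3 → L1 hit [D]
  7 | W B3 → L1 hit [D]
  8 | R B1 → L1 miss wb→B3 [-]
  9 | W B0 → L0 miss [D]
  10 | R B1 → L1 hit [-]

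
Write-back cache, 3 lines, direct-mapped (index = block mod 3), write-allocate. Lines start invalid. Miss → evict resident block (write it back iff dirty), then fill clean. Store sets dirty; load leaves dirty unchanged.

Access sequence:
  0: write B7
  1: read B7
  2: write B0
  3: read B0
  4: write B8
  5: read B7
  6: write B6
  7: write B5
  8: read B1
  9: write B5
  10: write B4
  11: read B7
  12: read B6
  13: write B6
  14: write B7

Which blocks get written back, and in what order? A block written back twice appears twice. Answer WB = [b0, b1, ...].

0: W B7 → L1 miss [D]
1: R B7 → L1 hit [D]
2: W B0 → L0 miss [D]
3: R B0 → L0 hit [D]
4: W B8 → L2 miss [D]
5: R B7 → L1 hit [D]
6: W B6 → L0 miss wb→B0 [D]
7: W B5 → L2 miss wb→B8 [D]
8: R B1 → L1 miss wb→B7 [-]
9: W B5 → L2 hit [D]
10: W B4 → L1 miss [D]
11: R B7 → L1 miss wb→B4 [-]
12: R B6 → L0 hit [D]
13: W B6 → L0 hit [D]
14: W B7 → L1 hit [D]

WB = [0, 8, 7, 4]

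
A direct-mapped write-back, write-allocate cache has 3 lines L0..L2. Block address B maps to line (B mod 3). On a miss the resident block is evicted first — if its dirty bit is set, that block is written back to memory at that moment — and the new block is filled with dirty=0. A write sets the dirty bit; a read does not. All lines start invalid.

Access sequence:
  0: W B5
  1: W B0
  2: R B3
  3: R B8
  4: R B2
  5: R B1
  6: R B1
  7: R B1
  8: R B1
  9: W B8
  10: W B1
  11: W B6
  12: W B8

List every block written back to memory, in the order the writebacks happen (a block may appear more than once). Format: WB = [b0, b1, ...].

  0 | W B5 → L2 miss [D]
  1 | W B0 → L0 miss [D]
  2 | R B3 → L0 miss wb→B0 [-]
  3 | R B8 → L2 miss wb→B5 [-]
  4 | R B2 → L2 miss [-]
  5 | R B1 → L1 miss [-]
  6 | R B1 → L1 hit [-]
  7 | R B1 → L1 hit [-]
  8 | R B1 → L1 hit [-]
  9 | W B8 → L2 miss [D]
  10 | W B1 → L1 hit [D]
  11 | W B6 → L0 miss [D]
  12 | W B8 → L2 hit [D]

WB = [0, 5]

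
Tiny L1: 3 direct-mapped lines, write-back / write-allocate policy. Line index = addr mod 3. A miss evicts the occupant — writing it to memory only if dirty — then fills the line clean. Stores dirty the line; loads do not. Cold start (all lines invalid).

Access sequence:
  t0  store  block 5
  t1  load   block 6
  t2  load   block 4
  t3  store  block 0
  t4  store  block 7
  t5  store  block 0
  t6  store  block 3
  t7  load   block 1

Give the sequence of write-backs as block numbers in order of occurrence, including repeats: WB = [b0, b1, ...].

0: W B5 -> L2 miss  d=D]
1: R B6 -> L0 miss  d=-]
2: R B4 -> L1 miss  d=-]
3: W B0 -> L0 miss  d=D]
4: W B7 -> L1 miss  d=D]
5: W B0 -> L0 hit  d=D]
6: W B3 -> L0 miss wb->B0  d=D]
7: R B1 -> L1 miss wb->B7  d=-]

WB = [0, 7]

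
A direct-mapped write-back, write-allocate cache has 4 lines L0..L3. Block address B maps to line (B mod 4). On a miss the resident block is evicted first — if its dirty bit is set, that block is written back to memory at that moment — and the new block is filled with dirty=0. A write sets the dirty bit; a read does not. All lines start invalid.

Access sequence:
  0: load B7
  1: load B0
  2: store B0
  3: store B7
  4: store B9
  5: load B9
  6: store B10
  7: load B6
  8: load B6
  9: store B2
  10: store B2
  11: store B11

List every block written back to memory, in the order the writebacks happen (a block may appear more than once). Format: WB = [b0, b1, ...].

WB = [10, 7]

0: R B7 → L3 miss [-]
1: R B0 → L0 miss [-]
2: W B0 → L0 hit [D]
3: W B7 → L3 hit [D]
4: W B9 → L1 miss [D]
5: R B9 → L1 hit [D]
6: W B10 → L2 miss [D]
7: R B6 → L2 miss wb→B10 [-]
8: R B6 → L2 hit [-]
9: W B2 → L2 miss [D]
10: W B2 → L2 hit [D]
11: W B11 → L3 miss wb→B7 [D]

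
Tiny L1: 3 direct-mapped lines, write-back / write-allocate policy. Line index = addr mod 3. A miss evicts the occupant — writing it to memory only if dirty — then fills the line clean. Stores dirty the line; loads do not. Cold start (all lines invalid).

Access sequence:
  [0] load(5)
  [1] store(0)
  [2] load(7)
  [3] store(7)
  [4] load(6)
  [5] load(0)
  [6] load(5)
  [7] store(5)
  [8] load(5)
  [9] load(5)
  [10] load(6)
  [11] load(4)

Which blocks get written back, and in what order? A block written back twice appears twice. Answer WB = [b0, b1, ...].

  0 | R B5 → L2 miss [-]
  1 | W B0 → L0 miss [D]
  2 | R B7 → L1 miss [-]
  3 | W B7 → L1 hit [D]
  4 | R B6 → L0 miss wb→B0 [-]
  5 | R B0 → L0 miss [-]
  6 | R B5 → L2 hit [-]
  7 | W B5 → L2 hit [D]
  8 | R B5 → L2 hit [D]
  9 | R B5 → L2 hit [D]
  10 | R B6 → L0 miss [-]
  11 | R B4 → L1 miss wb→B7 [-]

WB = [0, 7]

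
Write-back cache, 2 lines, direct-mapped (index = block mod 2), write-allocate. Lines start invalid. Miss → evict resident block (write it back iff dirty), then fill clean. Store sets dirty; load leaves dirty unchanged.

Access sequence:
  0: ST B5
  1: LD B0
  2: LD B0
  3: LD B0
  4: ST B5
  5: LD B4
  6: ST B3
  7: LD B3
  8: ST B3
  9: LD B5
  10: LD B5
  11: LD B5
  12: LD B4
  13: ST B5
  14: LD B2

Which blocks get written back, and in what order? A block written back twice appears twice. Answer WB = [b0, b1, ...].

WB = [5, 3]

  0 | W B5 → L1 miss [D]
  1 | R B0 → L0 miss [-]
  2 | R B0 → L0 hit [-]
  3 | R B0 → L0 hit [-]
  4 | W B5 → L1 hit [D]
  5 | R B4 → L0 miss [-]
  6 | W B3 → L1 miss wb→B5 [D]
  7 | R B3 → L1 hit [D]
  8 | W B3 → L1 hit [D]
  9 | R B5 → L1 miss wb→B3 [-]
  10 | R B5 → L1 hit [-]
  11 | R B5 → L1 hit [-]
  12 | R B4 → L0 hit [-]
  13 | W B5 → L1 hit [D]
  14 | R B2 → L0 miss [-]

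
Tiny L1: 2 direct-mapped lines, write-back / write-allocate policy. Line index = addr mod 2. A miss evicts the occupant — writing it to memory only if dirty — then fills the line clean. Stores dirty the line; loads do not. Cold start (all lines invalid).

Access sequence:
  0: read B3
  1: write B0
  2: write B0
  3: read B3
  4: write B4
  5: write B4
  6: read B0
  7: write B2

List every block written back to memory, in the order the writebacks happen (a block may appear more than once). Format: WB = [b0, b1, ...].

0: R B3 -> L1 miss  d=-]
1: W B0 -> L0 miss  d=D]
2: W B0 -> L0 hit  d=D]
3: R B3 -> L1 hit  d=-]
4: W B4 -> L0 miss wb->B0  d=D]
5: W B4 -> L0 hit  d=D]
6: R B0 -> L0 miss wb->B4  d=-]
7: W B2 -> L0 miss  d=D]

WB = [0, 4]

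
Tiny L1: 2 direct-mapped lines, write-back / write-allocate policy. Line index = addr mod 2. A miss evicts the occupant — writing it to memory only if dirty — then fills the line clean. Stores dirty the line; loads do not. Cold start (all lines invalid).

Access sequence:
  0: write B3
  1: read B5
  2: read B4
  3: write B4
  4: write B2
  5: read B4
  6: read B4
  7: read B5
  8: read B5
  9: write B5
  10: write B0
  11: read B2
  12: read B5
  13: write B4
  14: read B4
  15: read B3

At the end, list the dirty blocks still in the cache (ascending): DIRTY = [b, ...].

DIRTY = [4]

0: W B3 → L1 miss [D]
1: R B5 → L1 miss wb→B3 [-]
2: R B4 → L0 miss [-]
3: W B4 → L0 hit [D]
4: W B2 → L0 miss wb→B4 [D]
5: R B4 → L0 miss wb→B2 [-]
6: R B4 → L0 hit [-]
7: R B5 → L1 hit [-]
8: R B5 → L1 hit [-]
9: W B5 → L1 hit [D]
10: W B0 → L0 miss [D]
11: R B2 → L0 miss wb→B0 [-]
12: R B5 → L1 hit [D]
13: W B4 → L0 miss [D]
14: R B4 → L0 hit [D]
15: R B3 → L1 miss wb→B5 [-]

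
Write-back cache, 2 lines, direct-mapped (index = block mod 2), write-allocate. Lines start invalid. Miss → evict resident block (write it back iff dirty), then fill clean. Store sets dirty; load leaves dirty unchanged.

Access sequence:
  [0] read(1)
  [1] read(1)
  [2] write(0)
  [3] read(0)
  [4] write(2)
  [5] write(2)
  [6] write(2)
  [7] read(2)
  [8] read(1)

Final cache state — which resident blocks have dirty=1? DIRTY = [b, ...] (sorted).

DIRTY = [2]

0: R B1 → L1 miss [-]
1: R B1 → L1 hit [-]
2: W B0 → L0 miss [D]
3: R B0 → L0 hit [D]
4: W B2 → L0 miss wb→B0 [D]
5: W B2 → L0 hit [D]
6: W B2 → L0 hit [D]
7: R B2 → L0 hit [D]
8: R B1 → L1 hit [-]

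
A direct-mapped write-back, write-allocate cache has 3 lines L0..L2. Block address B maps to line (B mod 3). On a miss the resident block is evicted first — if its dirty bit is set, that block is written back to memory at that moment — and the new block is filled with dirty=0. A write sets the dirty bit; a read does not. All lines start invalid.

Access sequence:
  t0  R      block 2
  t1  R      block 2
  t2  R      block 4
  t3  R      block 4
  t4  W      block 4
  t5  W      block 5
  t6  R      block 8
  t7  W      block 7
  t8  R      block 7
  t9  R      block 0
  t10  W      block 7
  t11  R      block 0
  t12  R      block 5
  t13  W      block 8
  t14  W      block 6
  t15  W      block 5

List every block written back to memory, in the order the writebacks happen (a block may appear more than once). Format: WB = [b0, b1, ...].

0: R B2 -> L2 miss  d=-]
1: R B2 -> L2 hit  d=-]
2: R B4 -> L1 miss  d=-]
3: R B4 -> L1 hit  d=-]
4: W B4 -> L1 hit  d=D]
5: W B5 -> L2 miss  d=D]
6: R B8 -> L2 miss wb->B5  d=-]
7: W B7 -> L1 miss wb->B4  d=D]
8: R B7 -> L1 hit  d=D]
9: R B0 -> L0 miss  d=-]
10: W B7 -> L1 hit  d=D]
11: R B0 -> L0 hit  d=-]
12: R B5 -> L2 miss  d=-]
13: W B8 -> L2 miss  d=D]
14: W B6 -> L0 miss  d=D]
15: W B5 -> L2 miss wb->B8  d=D]

WB = [5, 4, 8]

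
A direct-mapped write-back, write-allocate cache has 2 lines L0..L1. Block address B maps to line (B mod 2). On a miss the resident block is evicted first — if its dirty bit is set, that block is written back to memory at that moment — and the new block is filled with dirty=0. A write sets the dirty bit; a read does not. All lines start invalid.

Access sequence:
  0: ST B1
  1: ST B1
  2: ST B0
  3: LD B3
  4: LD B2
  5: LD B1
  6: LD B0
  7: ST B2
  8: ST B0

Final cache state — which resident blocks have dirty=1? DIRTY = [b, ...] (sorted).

DIRTY = [0]

0: W B1 → L1 miss [D]
1: W B1 → L1 hit [D]
2: W B0 → L0 miss [D]
3: R B3 → L1 miss wb→B1 [-]
4: R B2 → L0 miss wb→B0 [-]
5: R B1 → L1 miss [-]
6: R B0 → L0 miss [-]
7: W B2 → L0 miss [D]
8: W B0 → L0 miss wb→B2 [D]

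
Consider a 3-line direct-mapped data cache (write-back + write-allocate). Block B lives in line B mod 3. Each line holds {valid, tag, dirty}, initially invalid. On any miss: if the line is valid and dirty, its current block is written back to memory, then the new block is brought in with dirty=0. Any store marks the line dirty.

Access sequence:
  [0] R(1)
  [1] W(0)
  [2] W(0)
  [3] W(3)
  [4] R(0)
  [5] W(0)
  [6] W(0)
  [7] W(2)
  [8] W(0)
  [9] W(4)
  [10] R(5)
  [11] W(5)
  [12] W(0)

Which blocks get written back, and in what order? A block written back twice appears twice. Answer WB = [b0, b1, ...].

  0 | R B1 → L1 miss [-]
  1 | W B0 → L0 miss [D]
  2 | W B0 → L0 hit [D]
  3 | W B3 → L0 miss wb→B0 [D]
  4 | R B0 → L0 miss wb→B3 [-]
  5 | W B0 → L0 hit [D]
  6 | W B0 → L0 hit [D]
  7 | W B2 → L2 miss [D]
  8 | W B0 → L0 hit [D]
  9 | W B4 → L1 miss [D]
  10 | R B5 → L2 miss wb→B2 [-]
  11 | W B5 → L2 hit [D]
  12 | W B0 → L0 hit [D]

WB = [0, 3, 2]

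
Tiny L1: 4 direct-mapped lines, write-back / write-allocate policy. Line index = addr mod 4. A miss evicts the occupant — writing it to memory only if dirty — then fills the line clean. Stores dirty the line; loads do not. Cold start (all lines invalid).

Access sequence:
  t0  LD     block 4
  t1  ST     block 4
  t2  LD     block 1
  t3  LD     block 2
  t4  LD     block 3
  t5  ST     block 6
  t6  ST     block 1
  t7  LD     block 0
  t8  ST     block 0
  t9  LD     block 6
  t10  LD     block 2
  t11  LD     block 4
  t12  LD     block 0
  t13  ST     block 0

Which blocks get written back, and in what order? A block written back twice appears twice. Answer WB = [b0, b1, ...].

0: R B4 → L0 miss [-]
1: W B4 → L0 hit [D]
2: R B1 → L1 miss [-]
3: R B2 → L2 miss [-]
4: R B3 → L3 miss [-]
5: W B6 → L2 miss [D]
6: W B1 → L1 hit [D]
7: R B0 → L0 miss wb→B4 [-]
8: W B0 → L0 hit [D]
9: R B6 → L2 hit [D]
10: R B2 → L2 miss wb→B6 [-]
11: R B4 → L0 miss wb→B0 [-]
12: R B0 → L0 miss [-]
13: W B0 → L0 hit [D]

WB = [4, 6, 0]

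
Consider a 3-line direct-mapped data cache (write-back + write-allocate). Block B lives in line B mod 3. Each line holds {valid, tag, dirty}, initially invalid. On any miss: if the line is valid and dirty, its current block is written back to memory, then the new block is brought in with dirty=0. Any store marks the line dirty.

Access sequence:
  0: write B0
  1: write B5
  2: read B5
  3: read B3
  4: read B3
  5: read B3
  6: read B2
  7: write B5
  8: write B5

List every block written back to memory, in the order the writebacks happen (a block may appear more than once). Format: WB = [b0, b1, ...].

0: W B0 -> L0 miss  d=D]
1: W B5 -> L2 miss  d=D]
2: R B5 -> L2 hit  d=D]
3: R B3 -> L0 miss wb->B0  d=-]
4: R B3 -> L0 hit  d=-]
5: R B3 -> L0 hit  d=-]
6: R B2 -> L2 miss wb->B5  d=-]
7: W B5 -> L2 miss  d=D]
8: W B5 -> L2 hit  d=D]

WB = [0, 5]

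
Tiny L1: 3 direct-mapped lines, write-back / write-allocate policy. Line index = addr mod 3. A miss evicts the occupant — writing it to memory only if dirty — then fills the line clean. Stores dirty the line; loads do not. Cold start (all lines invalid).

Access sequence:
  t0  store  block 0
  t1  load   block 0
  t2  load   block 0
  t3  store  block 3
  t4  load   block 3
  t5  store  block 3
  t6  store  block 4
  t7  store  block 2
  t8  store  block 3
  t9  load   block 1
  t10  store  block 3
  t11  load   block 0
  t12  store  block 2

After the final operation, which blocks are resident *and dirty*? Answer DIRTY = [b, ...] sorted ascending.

DIRTY = [2]

  0 | W B0 → L0 miss [D]
  1 | R B0 → L0 hit [D]
  2 | R B0 → L0 hit [D]
  3 | W B3 → L0 miss wb→B0 [D]
  4 | R B3 → L0 hit [D]
  5 | W B3 → L0 hit [D]
  6 | W B4 → L1 miss [D]
  7 | W B2 → L2 miss [D]
  8 | W B3 → L0 hit [D]
  9 | R B1 → L1 miss wb→B4 [-]
  10 | W B3 → L0 hit [D]
  11 | R B0 → L0 miss wb→B3 [-]
  12 | W B2 → L2 hit [D]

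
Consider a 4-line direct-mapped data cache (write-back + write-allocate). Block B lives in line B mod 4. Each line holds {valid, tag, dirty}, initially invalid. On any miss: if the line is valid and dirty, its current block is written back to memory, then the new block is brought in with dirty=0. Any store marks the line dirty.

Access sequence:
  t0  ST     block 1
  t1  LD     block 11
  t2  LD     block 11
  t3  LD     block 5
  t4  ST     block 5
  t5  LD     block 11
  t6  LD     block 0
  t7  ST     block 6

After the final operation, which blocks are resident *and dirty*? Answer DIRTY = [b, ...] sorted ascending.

DIRTY = [5, 6]

0: W B1 -> L1 miss  d=D]
1: R B11 -> L3 miss  d=-]
2: R B11 -> L3 hit  d=-]
3: R B5 -> L1 miss wb->B1  d=-]
4: W B5 -> L1 hit  d=D]
5: R B11 -> L3 hit  d=-]
6: R B0 -> L0 miss  d=-]
7: W B6 -> L2 miss  d=D]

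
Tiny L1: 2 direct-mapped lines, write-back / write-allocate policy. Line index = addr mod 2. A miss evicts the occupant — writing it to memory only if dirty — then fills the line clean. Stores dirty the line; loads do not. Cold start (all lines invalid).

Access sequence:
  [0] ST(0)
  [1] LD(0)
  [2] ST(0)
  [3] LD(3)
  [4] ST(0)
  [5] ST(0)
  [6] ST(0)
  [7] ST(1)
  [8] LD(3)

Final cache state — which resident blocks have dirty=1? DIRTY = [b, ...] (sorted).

0: W B0 → L0 miss [D]
1: R B0 → L0 hit [D]
2: W B0 → L0 hit [D]
3: R B3 → L1 miss [-]
4: W B0 → L0 hit [D]
5: W B0 → L0 hit [D]
6: W B0 → L0 hit [D]
7: W B1 → L1 miss [D]
8: R B3 → L1 miss wb→B1 [-]

DIRTY = [0]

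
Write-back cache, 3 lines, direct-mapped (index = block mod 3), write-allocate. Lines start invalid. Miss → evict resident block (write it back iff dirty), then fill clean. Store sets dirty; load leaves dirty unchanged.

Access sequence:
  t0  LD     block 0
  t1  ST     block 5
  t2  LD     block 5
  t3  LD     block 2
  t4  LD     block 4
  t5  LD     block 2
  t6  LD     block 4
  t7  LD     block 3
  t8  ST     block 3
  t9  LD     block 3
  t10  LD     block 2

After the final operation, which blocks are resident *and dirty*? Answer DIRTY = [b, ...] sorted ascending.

0: R B0 → L0 miss [-]
1: W B5 → L2 miss [D]
2: R B5 → L2 hit [D]
3: R B2 → L2 miss wb→B5 [-]
4: R B4 → L1 miss [-]
5: R B2 → L2 hit [-]
6: R B4 → L1 hit [-]
7: R B3 → L0 miss [-]
8: W B3 → L0 hit [D]
9: R B3 → L0 hit [D]
10: R B2 → L2 hit [-]

DIRTY = [3]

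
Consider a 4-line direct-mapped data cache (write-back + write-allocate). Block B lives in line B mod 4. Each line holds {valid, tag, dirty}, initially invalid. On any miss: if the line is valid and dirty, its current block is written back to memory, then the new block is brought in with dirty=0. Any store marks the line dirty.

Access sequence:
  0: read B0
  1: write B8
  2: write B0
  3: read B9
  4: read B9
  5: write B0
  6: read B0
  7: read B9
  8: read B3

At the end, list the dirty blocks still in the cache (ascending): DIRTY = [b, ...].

DIRTY = [0]

0: R B0 → L0 miss [-]
1: W B8 → L0 miss [D]
2: W B0 → L0 miss wb→B8 [D]
3: R B9 → L1 miss [-]
4: R B9 → L1 hit [-]
5: W B0 → L0 hit [D]
6: R B0 → L0 hit [D]
7: R B9 → L1 hit [-]
8: R B3 → L3 miss [-]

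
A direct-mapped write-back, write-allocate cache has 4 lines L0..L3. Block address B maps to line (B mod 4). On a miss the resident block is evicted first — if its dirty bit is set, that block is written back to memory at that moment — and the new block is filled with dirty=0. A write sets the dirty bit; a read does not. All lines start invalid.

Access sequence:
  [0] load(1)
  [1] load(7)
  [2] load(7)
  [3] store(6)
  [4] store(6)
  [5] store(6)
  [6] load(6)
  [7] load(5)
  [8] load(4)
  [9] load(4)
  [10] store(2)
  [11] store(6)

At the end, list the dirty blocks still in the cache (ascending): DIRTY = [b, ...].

DIRTY = [6]

0: R B1 → L1 miss [-]
1: R B7 → L3 miss [-]
2: R B7 → L3 hit [-]
3: W B6 → L2 miss [D]
4: W B6 → L2 hit [D]
5: W B6 → L2 hit [D]
6: R B6 → L2 hit [D]
7: R B5 → L1 miss [-]
8: R B4 → L0 miss [-]
9: R B4 → L0 hit [-]
10: W B2 → L2 miss wb→B6 [D]
11: W B6 → L2 miss wb→B2 [D]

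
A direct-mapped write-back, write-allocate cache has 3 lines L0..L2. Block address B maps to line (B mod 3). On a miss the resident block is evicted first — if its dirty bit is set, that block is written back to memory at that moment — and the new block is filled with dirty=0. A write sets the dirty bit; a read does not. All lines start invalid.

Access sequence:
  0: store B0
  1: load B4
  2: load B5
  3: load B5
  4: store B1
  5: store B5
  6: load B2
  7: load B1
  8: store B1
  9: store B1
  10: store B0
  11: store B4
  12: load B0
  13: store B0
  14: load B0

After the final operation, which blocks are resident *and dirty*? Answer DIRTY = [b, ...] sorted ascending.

DIRTY = [0, 4]

  0 | W B0 → L0 miss [D]
  1 | R B4 → L1 miss [-]
  2 | R B5 → L2 miss [-]
  3 | R B5 → L2 hit [-]
  4 | W B1 → L1 miss [D]
  5 | W B5 → L2 hit [D]
  6 | R B2 → L2 miss wb→B5 [-]
  7 | R B1 → L1 hit [D]
  8 | W B1 → L1 hit [D]
  9 | W B1 → L1 hit [D]
  10 | W B0 → L0 hit [D]
  11 | W B4 → L1 miss wb→B1 [D]
  12 | R B0 → L0 hit [D]
  13 | W B0 → L0 hit [D]
  14 | R B0 → L0 hit [D]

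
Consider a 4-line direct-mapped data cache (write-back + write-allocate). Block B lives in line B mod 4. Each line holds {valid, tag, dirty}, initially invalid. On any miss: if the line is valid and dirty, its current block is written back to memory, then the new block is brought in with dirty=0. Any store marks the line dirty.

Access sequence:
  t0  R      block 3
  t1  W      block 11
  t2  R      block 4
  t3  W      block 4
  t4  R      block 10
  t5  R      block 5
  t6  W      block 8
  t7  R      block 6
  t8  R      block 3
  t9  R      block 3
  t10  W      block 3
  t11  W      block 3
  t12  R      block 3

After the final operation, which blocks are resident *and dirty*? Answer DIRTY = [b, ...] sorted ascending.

DIRTY = [3, 8]

0: R B3 -> L3 miss  d=-]
1: W B11 -> L3 miss  d=D]
2: R B4 -> L0 miss  d=-]
3: W B4 -> L0 hit  d=D]
4: R B10 -> L2 miss  d=-]
5: R B5 -> L1 miss  d=-]
6: W B8 -> L0 miss wb->B4  d=D]
7: R B6 -> L2 miss  d=-]
8: R B3 -> L3 miss wb->B11  d=-]
9: R B3 -> L3 hit  d=-]
10: W B3 -> L3 hit  d=D]
11: W B3 -> L3 hit  d=D]
12: R B3 -> L3 hit  d=D]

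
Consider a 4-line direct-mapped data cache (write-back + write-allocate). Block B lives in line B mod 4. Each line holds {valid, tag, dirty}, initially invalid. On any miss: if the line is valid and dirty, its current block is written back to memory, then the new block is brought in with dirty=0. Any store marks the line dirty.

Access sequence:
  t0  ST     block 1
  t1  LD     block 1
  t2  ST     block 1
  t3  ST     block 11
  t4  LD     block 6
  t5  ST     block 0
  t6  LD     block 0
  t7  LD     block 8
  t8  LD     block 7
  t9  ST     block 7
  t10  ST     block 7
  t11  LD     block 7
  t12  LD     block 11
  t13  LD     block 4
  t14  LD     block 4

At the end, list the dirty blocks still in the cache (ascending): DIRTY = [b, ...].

  0 | W B1 → L1 miss [D]
  1 | R B1 → L1 hit [D]
  2 | W B1 → L1 hit [D]
  3 | W B11 → L3 miss [D]
  4 | R B6 → L2 miss [-]
  5 | W B0 → L0 miss [D]
  6 | R B0 → L0 hit [D]
  7 | R B8 → L0 miss wb→B0 [-]
  8 | R B7 → L3 miss wb→B11 [-]
  9 | W B7 → L3 hit [D]
  10 | W B7 → L3 hit [D]
  11 | R B7 → L3 hit [D]
  12 | R B11 → L3 miss wb→B7 [-]
  13 | R B4 → L0 miss [-]
  14 | R B4 → L0 hit [-]

DIRTY = [1]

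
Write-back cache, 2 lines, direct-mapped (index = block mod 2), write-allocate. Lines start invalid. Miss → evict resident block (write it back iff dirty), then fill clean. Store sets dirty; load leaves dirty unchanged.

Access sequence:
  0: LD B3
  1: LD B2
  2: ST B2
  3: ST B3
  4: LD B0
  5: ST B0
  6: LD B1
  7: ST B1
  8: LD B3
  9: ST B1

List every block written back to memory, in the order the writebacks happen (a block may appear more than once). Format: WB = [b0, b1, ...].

WB = [2, 3, 1]

0: R B3 → L1 miss [-]
1: R B2 → L0 miss [-]
2: W B2 → L0 hit [D]
3: W B3 → L1 hit [D]
4: R B0 → L0 miss wb→B2 [-]
5: W B0 → L0 hit [D]
6: R B1 → L1 miss wb→B3 [-]
7: W B1 → L1 hit [D]
8: R B3 → L1 miss wb→B1 [-]
9: W B1 → L1 miss [D]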